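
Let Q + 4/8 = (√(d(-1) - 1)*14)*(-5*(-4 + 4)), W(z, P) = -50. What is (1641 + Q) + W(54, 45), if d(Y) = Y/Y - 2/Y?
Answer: 3181/2 ≈ 1590.5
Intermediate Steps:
d(Y) = 1 - 2/Y
Q = -½ (Q = -½ + (√((-2 - 1)/(-1) - 1)*14)*(-5*(-4 + 4)) = -½ + (√(-1*(-3) - 1)*14)*(-5*0) = -½ + (√(3 - 1)*14)*0 = -½ + (√2*14)*0 = -½ + (14*√2)*0 = -½ + 0 = -½ ≈ -0.50000)
(1641 + Q) + W(54, 45) = (1641 - ½) - 50 = 3281/2 - 50 = 3181/2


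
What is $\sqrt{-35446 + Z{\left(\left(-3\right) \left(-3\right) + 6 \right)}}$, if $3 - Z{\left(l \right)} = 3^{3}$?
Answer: $i \sqrt{35470} \approx 188.33 i$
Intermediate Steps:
$Z{\left(l \right)} = -24$ ($Z{\left(l \right)} = 3 - 3^{3} = 3 - 27 = -24$)
$\sqrt{-35446 + Z{\left(\left(-3\right) \left(-3\right) + 6 \right)}} = \sqrt{-35446 - 24} = \sqrt{-35470} = i \sqrt{35470}$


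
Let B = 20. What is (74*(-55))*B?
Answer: -81400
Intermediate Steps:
(74*(-55))*B = (74*(-55))*20 = -4070*20 = -81400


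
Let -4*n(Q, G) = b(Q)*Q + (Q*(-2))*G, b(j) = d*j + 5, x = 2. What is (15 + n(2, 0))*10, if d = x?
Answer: 105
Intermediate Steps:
d = 2
b(j) = 5 + 2*j (b(j) = 2*j + 5 = 5 + 2*j)
n(Q, G) = G*Q/2 - Q*(5 + 2*Q)/4 (n(Q, G) = -((5 + 2*Q)*Q + (Q*(-2))*G)/4 = -(Q*(5 + 2*Q) + (-2*Q)*G)/4 = -(Q*(5 + 2*Q) - 2*G*Q)/4 = G*Q/2 - Q*(5 + 2*Q)/4)
(15 + n(2, 0))*10 = (15 + (1/4)*2*(-5 - 2*2 + 2*0))*10 = (15 + (1/4)*2*(-5 - 4 + 0))*10 = (15 + (1/4)*2*(-9))*10 = (15 - 9/2)*10 = (21/2)*10 = 105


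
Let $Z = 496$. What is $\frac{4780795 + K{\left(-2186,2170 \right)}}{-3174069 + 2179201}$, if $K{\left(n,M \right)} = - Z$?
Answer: $- \frac{4780299}{994868} \approx -4.805$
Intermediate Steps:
$K{\left(n,M \right)} = -496$ ($K{\left(n,M \right)} = \left(-1\right) 496 = -496$)
$\frac{4780795 + K{\left(-2186,2170 \right)}}{-3174069 + 2179201} = \frac{4780795 - 496}{-3174069 + 2179201} = \frac{4780299}{-994868} = 4780299 \left(- \frac{1}{994868}\right) = - \frac{4780299}{994868}$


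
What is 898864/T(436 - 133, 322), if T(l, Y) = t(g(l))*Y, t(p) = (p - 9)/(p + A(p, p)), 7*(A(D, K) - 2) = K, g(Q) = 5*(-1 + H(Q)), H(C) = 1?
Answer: -898864/1449 ≈ -620.33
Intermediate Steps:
g(Q) = 0 (g(Q) = 5*(-1 + 1) = 5*0 = 0)
A(D, K) = 2 + K/7
t(p) = (-9 + p)/(2 + 8*p/7) (t(p) = (p - 9)/(p + (2 + p/7)) = (-9 + p)/(2 + 8*p/7))
T(l, Y) = -9*Y/2 (T(l, Y) = (7*(-9 + 0)/(2*(7 + 4*0)))*Y = ((7/2)*(-9)/(7 + 0))*Y = ((7/2)*(-9)/7)*Y = ((7/2)*(⅐)*(-9))*Y = -9*Y/2)
898864/T(436 - 133, 322) = 898864/((-9/2*322)) = 898864/(-1449) = 898864*(-1/1449) = -898864/1449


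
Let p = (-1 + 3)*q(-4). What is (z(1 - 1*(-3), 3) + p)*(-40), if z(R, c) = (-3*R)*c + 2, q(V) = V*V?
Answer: 80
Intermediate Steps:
q(V) = V²
z(R, c) = 2 - 3*R*c (z(R, c) = -3*R*c + 2 = 2 - 3*R*c)
p = 32 (p = (-1 + 3)*(-4)² = 2*16 = 32)
(z(1 - 1*(-3), 3) + p)*(-40) = ((2 - 3*(1 - 1*(-3))*3) + 32)*(-40) = ((2 - 3*(1 + 3)*3) + 32)*(-40) = ((2 - 3*4*3) + 32)*(-40) = ((2 - 36) + 32)*(-40) = (-34 + 32)*(-40) = -2*(-40) = 80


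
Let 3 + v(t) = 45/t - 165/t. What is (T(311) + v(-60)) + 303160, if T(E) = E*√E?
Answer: 303159 + 311*√311 ≈ 3.0864e+5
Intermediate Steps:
v(t) = -3 - 120/t (v(t) = -3 + (45/t - 165/t) = -3 - 120/t)
T(E) = E^(3/2)
(T(311) + v(-60)) + 303160 = (311^(3/2) + (-3 - 120/(-60))) + 303160 = (311*√311 + (-3 - 120*(-1/60))) + 303160 = (311*√311 + (-3 + 2)) + 303160 = (311*√311 - 1) + 303160 = (-1 + 311*√311) + 303160 = 303159 + 311*√311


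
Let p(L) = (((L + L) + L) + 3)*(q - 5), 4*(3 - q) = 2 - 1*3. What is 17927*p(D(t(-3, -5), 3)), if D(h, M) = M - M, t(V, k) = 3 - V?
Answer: -376467/4 ≈ -94117.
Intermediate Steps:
q = 13/4 (q = 3 - (2 - 1*3)/4 = 3 - (2 - 3)/4 = 3 - ¼*(-1) = 3 + ¼ = 13/4 ≈ 3.2500)
D(h, M) = 0
p(L) = -21/4 - 21*L/4 (p(L) = (((L + L) + L) + 3)*(13/4 - 5) = ((2*L + L) + 3)*(-7/4) = (3*L + 3)*(-7/4) = (3 + 3*L)*(-7/4) = -21/4 - 21*L/4)
17927*p(D(t(-3, -5), 3)) = 17927*(-21/4 - 21/4*0) = 17927*(-21/4 + 0) = 17927*(-21/4) = -376467/4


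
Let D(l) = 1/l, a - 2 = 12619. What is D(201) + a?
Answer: 2536822/201 ≈ 12621.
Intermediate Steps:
a = 12621 (a = 2 + 12619 = 12621)
D(201) + a = 1/201 + 12621 = 2536822/201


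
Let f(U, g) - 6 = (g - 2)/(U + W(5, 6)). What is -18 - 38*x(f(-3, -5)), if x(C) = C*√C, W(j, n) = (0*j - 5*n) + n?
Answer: -18 - 83486*√3/243 ≈ -613.07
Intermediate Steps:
W(j, n) = -4*n (W(j, n) = (0 - 5*n) + n = -5*n + n = -4*n)
f(U, g) = 6 + (-2 + g)/(-24 + U) (f(U, g) = 6 + (g - 2)/(U - 4*6) = 6 + (-2 + g)/(U - 24) = 6 + (-2 + g)/(-24 + U))
x(C) = C^(3/2)
-18 - 38*x(f(-3, -5)) = -18 - 38*2197*(-1/(-24 - 3))^(3/2) = -18 - 38*2197*(-1/(-27))^(3/2) = -18 - 38*2197*√3/243 = -18 - 83486*√3/243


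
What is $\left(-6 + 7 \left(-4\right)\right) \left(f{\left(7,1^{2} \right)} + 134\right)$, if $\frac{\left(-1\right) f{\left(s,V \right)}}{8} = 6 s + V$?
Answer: $7140$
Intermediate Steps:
$f{\left(s,V \right)} = - 48 s - 8 V$ ($f{\left(s,V \right)} = - 8 \left(6 s + V\right) = - 8 \left(V + 6 s\right) = - 48 s - 8 V$)
$\left(-6 + 7 \left(-4\right)\right) \left(f{\left(7,1^{2} \right)} + 134\right) = \left(-6 + 7 \left(-4\right)\right) \left(\left(\left(-48\right) 7 - 8 \cdot 1^{2}\right) + 134\right) = \left(-6 - 28\right) \left(\left(-336 - 8\right) + 134\right) = - 34 \left(\left(-336 - 8\right) + 134\right) = - 34 \left(-344 + 134\right) = \left(-34\right) \left(-210\right) = 7140$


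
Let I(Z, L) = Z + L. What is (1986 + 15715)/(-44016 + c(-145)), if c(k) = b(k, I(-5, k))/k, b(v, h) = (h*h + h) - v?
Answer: -513329/1280963 ≈ -0.40074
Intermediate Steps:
I(Z, L) = L + Z
b(v, h) = h + h**2 - v (b(v, h) = (h**2 + h) - v = (h + h**2) - v = h + h**2 - v)
c(k) = (-5 + (-5 + k)**2)/k (c(k) = ((k - 5) + (k - 5)**2 - k)/k = ((-5 + k) + (-5 + k)**2 - k)/k = (-5 + (-5 + k)**2)/k)
(1986 + 15715)/(-44016 + c(-145)) = (1986 + 15715)/(-44016 + (-5 + (-5 - 145)**2)/(-145)) = 17701/(-44016 - (-5 + (-150)**2)/145) = 17701/(-44016 - (-5 + 22500)/145) = 17701/(-44016 - 1/145*22495) = 17701/(-44016 - 4499/29) = 17701/(-1280963/29) = 17701*(-29/1280963) = -513329/1280963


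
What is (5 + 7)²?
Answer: 144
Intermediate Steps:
(5 + 7)² = 12² = 144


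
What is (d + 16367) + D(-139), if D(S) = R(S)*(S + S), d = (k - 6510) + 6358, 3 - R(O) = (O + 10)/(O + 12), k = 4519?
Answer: 2563162/127 ≈ 20182.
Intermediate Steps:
R(O) = 3 - (10 + O)/(12 + O) (R(O) = 3 - (O + 10)/(O + 12) = 3 - (10 + O)/(12 + O))
d = 4367 (d = (4519 - 6510) + 6358 = -1991 + 6358 = 4367)
D(S) = 4*S*(13 + S)/(12 + S) (D(S) = (2*(13 + S)/(12 + S))*(S + S) = (2*(13 + S)/(12 + S))*(2*S) = 4*S*(13 + S)/(12 + S))
(d + 16367) + D(-139) = (4367 + 16367) + 4*(-139)*(13 - 139)/(12 - 139) = 20734 + 4*(-139)*(-126)/(-127) = 20734 + 4*(-139)*(-1/127)*(-126) = 20734 - 70056/127 = 2563162/127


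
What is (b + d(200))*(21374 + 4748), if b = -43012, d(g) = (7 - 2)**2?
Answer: -1122906414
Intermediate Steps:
d(g) = 25 (d(g) = 5**2 = 25)
(b + d(200))*(21374 + 4748) = (-43012 + 25)*(21374 + 4748) = -42987*26122 = -1122906414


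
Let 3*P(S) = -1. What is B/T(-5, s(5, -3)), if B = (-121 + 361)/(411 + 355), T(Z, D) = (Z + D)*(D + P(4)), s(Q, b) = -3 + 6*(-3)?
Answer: 45/79664 ≈ 0.00056487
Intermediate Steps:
P(S) = -⅓ (P(S) = (⅓)*(-1) = -⅓)
s(Q, b) = -21 (s(Q, b) = -3 - 18 = -21)
T(Z, D) = (-⅓ + D)*(D + Z) (T(Z, D) = (Z + D)*(D - ⅓) = (D + Z)*(-⅓ + D) = (-⅓ + D)*(D + Z))
B = 120/383 (B = 240/766 = 240*(1/766) = 120/383 ≈ 0.31332)
B/T(-5, s(5, -3)) = 120/(383*((-21)² - ⅓*(-21) - ⅓*(-5) - 21*(-5))) = 120/(383*(441 + 7 + 5/3 + 105)) = 120/(383*(1664/3)) = (120/383)*(3/1664) = 45/79664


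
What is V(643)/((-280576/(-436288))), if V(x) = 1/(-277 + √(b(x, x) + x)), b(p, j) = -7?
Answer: -1888309/333591712 - 6817*√159/166795856 ≈ -0.0061759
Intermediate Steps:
V(x) = 1/(-277 + √(-7 + x))
V(643)/((-280576/(-436288))) = 1/((-277 + √(-7 + 643))*((-280576/(-436288)))) = 1/((-277 + √636)*((-280576*(-1/436288)))) = 1/((-277 + 2*√159)*(4384/6817)) = (6817/4384)/(-277 + 2*√159) = 6817/(4384*(-277 + 2*√159))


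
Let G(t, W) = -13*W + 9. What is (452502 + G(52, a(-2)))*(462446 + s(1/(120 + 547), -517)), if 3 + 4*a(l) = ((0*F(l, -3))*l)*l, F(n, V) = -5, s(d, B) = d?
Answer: 558322785703089/2668 ≈ 2.0927e+11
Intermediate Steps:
a(l) = -3/4 (a(l) = -3/4 + (((0*(-5))*l)*l)/4 = -3/4 + ((0*l)*l)/4 = -3/4 + (0*l)/4 = -3/4 + (1/4)*0 = -3/4 + 0 = -3/4)
G(t, W) = 9 - 13*W
(452502 + G(52, a(-2)))*(462446 + s(1/(120 + 547), -517)) = (452502 + (9 - 13*(-3/4)))*(462446 + 1/(120 + 547)) = (452502 + (9 + 39/4))*(462446 + 1/667) = (452502 + 75/4)*(462446 + 1/667) = (1810083/4)*(308451483/667) = 558322785703089/2668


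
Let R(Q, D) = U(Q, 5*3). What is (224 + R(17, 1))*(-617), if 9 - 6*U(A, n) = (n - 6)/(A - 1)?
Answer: -4450421/32 ≈ -1.3908e+5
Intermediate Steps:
U(A, n) = 3/2 - (-6 + n)/(6*(-1 + A)) (U(A, n) = 3/2 - (n - 6)/(6*(A - 1)) = 3/2 - (-6 + n)/(6*(-1 + A)))
R(Q, D) = (-18 + 9*Q)/(6*(-1 + Q)) (R(Q, D) = (-3 - 5*3 + 9*Q)/(6*(-1 + Q)) = (-3 - 1*15 + 9*Q)/(6*(-1 + Q)) = (-3 - 15 + 9*Q)/(6*(-1 + Q)) = (-18 + 9*Q)/(6*(-1 + Q)))
(224 + R(17, 1))*(-617) = (224 + 3*(-2 + 17)/(2*(-1 + 17)))*(-617) = (224 + (3/2)*15/16)*(-617) = (224 + (3/2)*(1/16)*15)*(-617) = (224 + 45/32)*(-617) = (7213/32)*(-617) = -4450421/32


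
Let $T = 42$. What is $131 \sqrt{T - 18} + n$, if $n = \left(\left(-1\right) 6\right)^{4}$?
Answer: $1296 + 262 \sqrt{6} \approx 1937.8$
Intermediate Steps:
$n = 1296$ ($n = \left(-6\right)^{4} = 1296$)
$131 \sqrt{T - 18} + n = 131 \sqrt{42 - 18} + 1296 = 131 \sqrt{24} + 1296 = 131 \cdot 2 \sqrt{6} + 1296 = 262 \sqrt{6} + 1296 = 1296 + 262 \sqrt{6}$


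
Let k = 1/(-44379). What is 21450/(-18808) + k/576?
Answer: -68538929951/60096976704 ≈ -1.1405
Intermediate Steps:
k = -1/44379 ≈ -2.2533e-5
21450/(-18808) + k/576 = 21450/(-18808) - 1/44379/576 = 21450*(-1/18808) - 1/44379*1/576 = -10725/9404 - 1/25562304 = -68538929951/60096976704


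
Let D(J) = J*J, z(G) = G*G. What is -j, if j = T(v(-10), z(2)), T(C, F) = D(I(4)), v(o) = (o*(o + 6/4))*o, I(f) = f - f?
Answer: 0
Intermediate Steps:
z(G) = G²
I(f) = 0
D(J) = J²
v(o) = o²*(3/2 + o) (v(o) = (o*(o + 6*(¼)))*o = (o*(o + 3/2))*o = (o*(3/2 + o))*o = o²*(3/2 + o))
T(C, F) = 0 (T(C, F) = 0² = 0)
j = 0
-j = -1*0 = 0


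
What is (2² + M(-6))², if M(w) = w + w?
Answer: 64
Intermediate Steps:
M(w) = 2*w
(2² + M(-6))² = (2² + 2*(-6))² = (4 - 12)² = (-8)² = 64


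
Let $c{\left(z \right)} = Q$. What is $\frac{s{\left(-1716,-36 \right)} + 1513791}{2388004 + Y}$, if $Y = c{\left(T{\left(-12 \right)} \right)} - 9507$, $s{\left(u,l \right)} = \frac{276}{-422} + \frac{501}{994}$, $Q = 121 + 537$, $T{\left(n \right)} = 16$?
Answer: $\frac{317493410133}{498989694770} \approx 0.63627$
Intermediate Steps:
$Q = 658$
$c{\left(z \right)} = 658$
$s{\left(u,l \right)} = - \frac{31461}{209734}$ ($s{\left(u,l \right)} = 276 \left(- \frac{1}{422}\right) + 501 \cdot \frac{1}{994} = - \frac{138}{211} + \frac{501}{994} = - \frac{31461}{209734}$)
$Y = -8849$ ($Y = 658 - 9507 = -8849$)
$\frac{s{\left(-1716,-36 \right)} + 1513791}{2388004 + Y} = \frac{- \frac{31461}{209734} + 1513791}{2388004 - 8849} = \frac{317493410133}{209734 \cdot 2379155} = \frac{317493410133}{209734} \cdot \frac{1}{2379155} = \frac{317493410133}{498989694770}$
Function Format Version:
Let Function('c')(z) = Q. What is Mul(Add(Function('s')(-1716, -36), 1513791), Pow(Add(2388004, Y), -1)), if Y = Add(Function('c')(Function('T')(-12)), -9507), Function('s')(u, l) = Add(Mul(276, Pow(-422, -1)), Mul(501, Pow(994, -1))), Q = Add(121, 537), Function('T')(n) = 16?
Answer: Rational(317493410133, 498989694770) ≈ 0.63627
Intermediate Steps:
Q = 658
Function('c')(z) = 658
Function('s')(u, l) = Rational(-31461, 209734) (Function('s')(u, l) = Add(Mul(276, Rational(-1, 422)), Mul(501, Rational(1, 994))) = Add(Rational(-138, 211), Rational(501, 994)) = Rational(-31461, 209734))
Y = -8849 (Y = Add(658, -9507) = -8849)
Mul(Add(Function('s')(-1716, -36), 1513791), Pow(Add(2388004, Y), -1)) = Mul(Add(Rational(-31461, 209734), 1513791), Pow(Add(2388004, -8849), -1)) = Mul(Rational(317493410133, 209734), Pow(2379155, -1)) = Mul(Rational(317493410133, 209734), Rational(1, 2379155)) = Rational(317493410133, 498989694770)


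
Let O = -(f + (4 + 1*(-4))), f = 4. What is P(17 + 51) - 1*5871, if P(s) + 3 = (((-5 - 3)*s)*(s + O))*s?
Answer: -2373362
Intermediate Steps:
O = -4 (O = -(4 + (4 + 1*(-4))) = -(4 + (4 - 4)) = -(4 + 0) = -1*4 = -4)
P(s) = -3 - 8*s**2*(-4 + s) (P(s) = -3 + (((-5 - 3)*s)*(s - 4))*s = -3 + ((-8*s)*(-4 + s))*s = -3 + (-8*s*(-4 + s))*s = -3 - 8*s**2*(-4 + s))
P(17 + 51) - 1*5871 = (-3 - 8*(17 + 51)**3 + 32*(17 + 51)**2) - 1*5871 = (-3 - 8*68**3 + 32*68**2) - 5871 = (-3 - 8*314432 + 32*4624) - 5871 = (-3 - 2515456 + 147968) - 5871 = -2367491 - 5871 = -2373362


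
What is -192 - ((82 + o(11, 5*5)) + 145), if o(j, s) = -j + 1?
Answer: -409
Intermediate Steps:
o(j, s) = 1 - j
-192 - ((82 + o(11, 5*5)) + 145) = -192 - ((82 + (1 - 1*11)) + 145) = -192 - ((82 + (1 - 11)) + 145) = -192 - ((82 - 10) + 145) = -192 - (72 + 145) = -192 - 1*217 = -192 - 217 = -409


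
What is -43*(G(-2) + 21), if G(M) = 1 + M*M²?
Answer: -602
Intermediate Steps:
G(M) = 1 + M³
-43*(G(-2) + 21) = -43*((1 + (-2)³) + 21) = -43*((1 - 8) + 21) = -43*(-7 + 21) = -43*14 = -602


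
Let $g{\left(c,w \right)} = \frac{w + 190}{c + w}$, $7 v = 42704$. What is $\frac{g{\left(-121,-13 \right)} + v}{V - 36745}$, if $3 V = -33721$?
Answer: $- \frac{17163291}{135030728} \approx -0.12711$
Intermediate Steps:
$V = - \frac{33721}{3}$ ($V = \frac{1}{3} \left(-33721\right) = - \frac{33721}{3} \approx -11240.0$)
$v = \frac{42704}{7}$ ($v = \frac{1}{7} \cdot 42704 = \frac{42704}{7} \approx 6100.6$)
$g{\left(c,w \right)} = \frac{190 + w}{c + w}$
$\frac{g{\left(-121,-13 \right)} + v}{V - 36745} = \frac{\frac{190 - 13}{-121 - 13} + \frac{42704}{7}}{- \frac{33721}{3} - 36745} = \frac{\frac{1}{-134} \cdot 177 + \frac{42704}{7}}{- \frac{143956}{3}} = \left(\left(- \frac{1}{134}\right) 177 + \frac{42704}{7}\right) \left(- \frac{3}{143956}\right) = \left(- \frac{177}{134} + \frac{42704}{7}\right) \left(- \frac{3}{143956}\right) = \frac{5721097}{938} \left(- \frac{3}{143956}\right) = - \frac{17163291}{135030728}$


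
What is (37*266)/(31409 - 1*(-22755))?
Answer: 4921/27082 ≈ 0.18171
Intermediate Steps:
(37*266)/(31409 - 1*(-22755)) = 9842/(31409 + 22755) = 9842/54164 = 9842*(1/54164) = 4921/27082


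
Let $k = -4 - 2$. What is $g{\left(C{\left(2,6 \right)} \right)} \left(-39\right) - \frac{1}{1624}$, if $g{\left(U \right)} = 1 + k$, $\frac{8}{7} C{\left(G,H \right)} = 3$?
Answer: $\frac{316679}{1624} \approx 195.0$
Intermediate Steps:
$k = -6$
$C{\left(G,H \right)} = \frac{21}{8}$ ($C{\left(G,H \right)} = \frac{7}{8} \cdot 3 = \frac{21}{8}$)
$g{\left(U \right)} = -5$ ($g{\left(U \right)} = 1 - 6 = -5$)
$g{\left(C{\left(2,6 \right)} \right)} \left(-39\right) - \frac{1}{1624} = \left(-5\right) \left(-39\right) - \frac{1}{1624} = 195 - \frac{1}{1624} = \frac{316679}{1624}$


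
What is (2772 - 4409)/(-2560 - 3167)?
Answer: 1637/5727 ≈ 0.28584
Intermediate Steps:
(2772 - 4409)/(-2560 - 3167) = -1637/(-5727) = -1637*(-1/5727) = 1637/5727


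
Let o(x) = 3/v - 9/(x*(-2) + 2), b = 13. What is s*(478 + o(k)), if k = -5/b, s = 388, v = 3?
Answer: 184591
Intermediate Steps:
k = -5/13 ≈ -0.38462
o(x) = 1 - 9/(2 - 2*x) (o(x) = 3/3 - 9/(x*(-2) + 2) = 3*(⅓) - 9/(-2*x + 2) = 1 - 9/(2 - 2*x))
s*(478 + o(k)) = 388*(478 + (7/2 - 5/13)/(-1 - 5/13)) = 388*(478 + (81/26)/(-18/13)) = 388*(478 - 13/18*81/26) = 388*(478 - 9/4) = 388*(1903/4) = 184591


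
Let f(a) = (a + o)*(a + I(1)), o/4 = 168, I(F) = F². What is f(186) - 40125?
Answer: 120321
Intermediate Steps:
o = 672 (o = 4*168 = 672)
f(a) = (1 + a)*(672 + a) (f(a) = (a + 672)*(a + 1²) = (672 + a)*(a + 1) = (672 + a)*(1 + a) = (1 + a)*(672 + a))
f(186) - 40125 = (672 + 186² + 673*186) - 40125 = (672 + 34596 + 125178) - 40125 = 160446 - 40125 = 120321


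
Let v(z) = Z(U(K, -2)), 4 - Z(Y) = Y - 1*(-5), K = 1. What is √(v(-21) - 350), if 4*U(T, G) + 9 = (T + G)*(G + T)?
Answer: I*√349 ≈ 18.682*I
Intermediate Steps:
U(T, G) = -9/4 + (G + T)²/4 (U(T, G) = -9/4 + ((T + G)*(G + T))/4 = -9/4 + ((G + T)*(G + T))/4 = -9/4 + (G + T)²/4)
Z(Y) = -1 - Y (Z(Y) = 4 - (Y - 1*(-5)) = 4 - (Y + 5) = 4 - (5 + Y) = 4 + (-5 - Y) = -1 - Y)
v(z) = 1 (v(z) = -1 - (-9/4 + (-2 + 1)²/4) = -1 - (-9/4 + (¼)*(-1)²) = -1 - (-9/4 + (¼)*1) = -1 - (-9/4 + ¼) = -1 - 1*(-2) = -1 + 2 = 1)
√(v(-21) - 350) = √(1 - 350) = √(-349) = I*√349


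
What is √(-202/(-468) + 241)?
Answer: √1468870/78 ≈ 15.538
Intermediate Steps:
√(-202/(-468) + 241) = √(-202*(-1/468) + 241) = √(101/234 + 241) = √(56495/234) = √1468870/78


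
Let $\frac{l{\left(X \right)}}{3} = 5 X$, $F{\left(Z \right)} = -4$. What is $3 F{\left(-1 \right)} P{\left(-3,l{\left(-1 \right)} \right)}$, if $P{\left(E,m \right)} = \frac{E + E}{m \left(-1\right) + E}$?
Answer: $6$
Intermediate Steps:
$l{\left(X \right)} = 15 X$ ($l{\left(X \right)} = 3 \cdot 5 X = 15 X$)
$P{\left(E,m \right)} = \frac{2 E}{E - m}$ ($P{\left(E,m \right)} = \frac{2 E}{- m + E} = \frac{2 E}{E - m}$)
$3 F{\left(-1 \right)} P{\left(-3,l{\left(-1 \right)} \right)} = 3 \left(-4\right) 2 \left(-3\right) \frac{1}{-3 - 15 \left(-1\right)} = - 12 \cdot 2 \left(-3\right) \frac{1}{-3 - -15} = - 12 \cdot 2 \left(-3\right) \frac{1}{-3 + 15} = - 12 \cdot 2 \left(-3\right) \frac{1}{12} = \left(-12\right) \left(- \frac{1}{2}\right) = 6$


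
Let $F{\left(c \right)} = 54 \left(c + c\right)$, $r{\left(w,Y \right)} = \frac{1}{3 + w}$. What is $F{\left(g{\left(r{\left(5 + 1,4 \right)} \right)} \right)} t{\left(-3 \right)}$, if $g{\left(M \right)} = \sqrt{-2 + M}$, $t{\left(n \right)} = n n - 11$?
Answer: $- 72 i \sqrt{17} \approx - 296.86 i$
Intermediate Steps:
$t{\left(n \right)} = -11 + n^{2}$ ($t{\left(n \right)} = n^{2} - 11 = -11 + n^{2}$)
$F{\left(c \right)} = 108 c$ ($F{\left(c \right)} = 54 \cdot 2 c = 108 c$)
$F{\left(g{\left(r{\left(5 + 1,4 \right)} \right)} \right)} t{\left(-3 \right)} = 108 \sqrt{-2 + \frac{1}{3 + \left(5 + 1\right)}} \left(-11 + \left(-3\right)^{2}\right) = 108 \sqrt{-2 + \frac{1}{3 + 6}} \left(-11 + 9\right) = 108 \sqrt{-2 + \frac{1}{9}} \left(-2\right) = 108 \sqrt{- \frac{17}{9}} \left(-2\right) = 108 \frac{i \sqrt{17}}{3} \left(-2\right) = 36 i \sqrt{17} \left(-2\right) = - 72 i \sqrt{17}$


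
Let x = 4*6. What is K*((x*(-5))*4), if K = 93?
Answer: -44640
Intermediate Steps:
x = 24
K*((x*(-5))*4) = 93*((24*(-5))*4) = 93*(-120*4) = 93*(-480) = -44640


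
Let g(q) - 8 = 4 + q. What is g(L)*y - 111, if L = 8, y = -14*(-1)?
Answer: 169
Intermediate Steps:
y = 14
g(q) = 12 + q (g(q) = 8 + (4 + q) = 12 + q)
g(L)*y - 111 = (12 + 8)*14 - 111 = 20*14 - 111 = 280 - 111 = 169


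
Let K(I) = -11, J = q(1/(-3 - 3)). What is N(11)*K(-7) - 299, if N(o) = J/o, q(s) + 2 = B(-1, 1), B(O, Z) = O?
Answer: -296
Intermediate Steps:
q(s) = -3 (q(s) = -2 - 1 = -3)
J = -3
N(o) = -3/o
N(11)*K(-7) - 299 = -3/11*(-11) - 299 = 3 - 299 = -296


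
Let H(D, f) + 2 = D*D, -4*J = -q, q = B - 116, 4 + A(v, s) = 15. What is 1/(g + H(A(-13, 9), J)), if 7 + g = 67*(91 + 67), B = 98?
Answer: 1/10698 ≈ 9.3475e-5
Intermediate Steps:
A(v, s) = 11 (A(v, s) = -4 + 15 = 11)
g = 10579 (g = -7 + 67*(91 + 67) = -7 + 67*158 = -7 + 10586 = 10579)
q = -18 (q = 98 - 116 = -18)
J = -9/2 (J = -(-1)*(-18)/4 = -¼*18 = -9/2 ≈ -4.5000)
H(D, f) = -2 + D² (H(D, f) = -2 + D*D = -2 + D²)
1/(g + H(A(-13, 9), J)) = 1/(10579 + (-2 + 11²)) = 1/(10579 + (-2 + 121)) = 1/(10579 + 119) = 1/10698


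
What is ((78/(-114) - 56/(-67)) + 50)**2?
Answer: 4075928649/1620529 ≈ 2515.2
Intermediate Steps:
((78/(-114) - 56/(-67)) + 50)**2 = ((78*(-1/114) - 56*(-1/67)) + 50)**2 = ((-13/19 + 56/67) + 50)**2 = (193/1273 + 50)**2 = (63843/1273)**2 = 4075928649/1620529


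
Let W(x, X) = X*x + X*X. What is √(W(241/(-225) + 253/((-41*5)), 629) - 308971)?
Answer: 2*√8058082969/615 ≈ 291.92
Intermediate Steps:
W(x, X) = X² + X*x (W(x, X) = X*x + X² = X² + X*x)
√(W(241/(-225) + 253/((-41*5)), 629) - 308971) = √(629*(629 + (241/(-225) + 253/((-41*5)))) - 308971) = √(629*(629 + (241*(-1/225) + 253/(-205))) - 308971) = √(629*(629 + (-241/225 + 253*(-1/205))) - 308971) = √(629*(629 + (-241/225 - 253/205)) - 308971) = √(629*(629 - 21266/9225) - 308971) = √(629*(5781259/9225) - 308971) = √(3636411911/9225 - 308971) = √(786154436/9225) = 2*√8058082969/615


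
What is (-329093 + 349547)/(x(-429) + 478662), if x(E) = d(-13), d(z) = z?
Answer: 20454/478649 ≈ 0.042733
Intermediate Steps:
x(E) = -13
(-329093 + 349547)/(x(-429) + 478662) = (-329093 + 349547)/(-13 + 478662) = 20454/478649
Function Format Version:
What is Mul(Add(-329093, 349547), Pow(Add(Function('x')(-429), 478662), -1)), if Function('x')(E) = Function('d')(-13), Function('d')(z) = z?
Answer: Rational(20454, 478649) ≈ 0.042733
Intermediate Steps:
Function('x')(E) = -13
Mul(Add(-329093, 349547), Pow(Add(Function('x')(-429), 478662), -1)) = Mul(Add(-329093, 349547), Pow(Add(-13, 478662), -1)) = Mul(20454, Pow(478649, -1)) = Mul(20454, Rational(1, 478649)) = Rational(20454, 478649)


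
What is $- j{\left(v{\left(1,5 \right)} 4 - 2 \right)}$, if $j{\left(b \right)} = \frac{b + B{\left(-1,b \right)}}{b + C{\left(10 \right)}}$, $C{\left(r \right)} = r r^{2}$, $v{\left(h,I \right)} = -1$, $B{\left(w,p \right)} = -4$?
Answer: $\frac{5}{497} \approx 0.01006$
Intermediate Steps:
$C{\left(r \right)} = r^{3}$
$j{\left(b \right)} = \frac{-4 + b}{1000 + b}$ ($j{\left(b \right)} = \frac{b - 4}{b + 10^{3}} = \frac{-4 + b}{b + 1000} = \frac{-4 + b}{1000 + b}$)
$- j{\left(v{\left(1,5 \right)} 4 - 2 \right)} = - \frac{-4 - 6}{1000 - 6} = - \frac{-10}{994} = \left(-1\right) \left(- \frac{5}{497}\right) = \frac{5}{497}$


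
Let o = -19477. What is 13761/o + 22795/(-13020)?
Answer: -124629287/50718108 ≈ -2.4573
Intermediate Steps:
13761/o + 22795/(-13020) = 13761/(-19477) + 22795/(-13020) = 13761*(-1/19477) + 22795*(-1/13020) = -13761/19477 - 4559/2604 = -124629287/50718108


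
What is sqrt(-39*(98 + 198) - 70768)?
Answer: 2*I*sqrt(20578) ≈ 286.9*I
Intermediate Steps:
sqrt(-39*(98 + 198) - 70768) = sqrt(-39*296 - 70768) = sqrt(-11544 - 70768) = sqrt(-82312) = 2*I*sqrt(20578)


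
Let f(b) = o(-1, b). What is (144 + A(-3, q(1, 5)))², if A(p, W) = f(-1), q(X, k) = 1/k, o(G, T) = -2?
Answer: 20164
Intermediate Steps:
f(b) = -2
A(p, W) = -2
(144 + A(-3, q(1, 5)))² = (144 - 2)² = 142² = 20164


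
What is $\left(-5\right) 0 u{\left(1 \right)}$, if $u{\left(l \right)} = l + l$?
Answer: $0$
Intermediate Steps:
$u{\left(l \right)} = 2 l$
$\left(-5\right) 0 u{\left(1 \right)} = \left(-5\right) 0 \cdot 2 \cdot 1 = 0 \cdot 2 = 0$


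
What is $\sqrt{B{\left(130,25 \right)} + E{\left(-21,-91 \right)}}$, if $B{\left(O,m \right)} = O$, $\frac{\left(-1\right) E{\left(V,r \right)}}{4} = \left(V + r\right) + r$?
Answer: $\sqrt{942} \approx 30.692$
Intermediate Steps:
$E{\left(V,r \right)} = - 8 r - 4 V$ ($E{\left(V,r \right)} = - 4 \left(\left(V + r\right) + r\right) = - 4 \left(V + 2 r\right) = - 8 r - 4 V$)
$\sqrt{B{\left(130,25 \right)} + E{\left(-21,-91 \right)}} = \sqrt{130 - -812} = \sqrt{130 + \left(728 + 84\right)} = \sqrt{130 + 812} = \sqrt{942}$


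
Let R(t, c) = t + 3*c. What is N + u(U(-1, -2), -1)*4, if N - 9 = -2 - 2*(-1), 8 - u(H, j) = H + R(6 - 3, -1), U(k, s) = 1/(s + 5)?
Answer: 119/3 ≈ 39.667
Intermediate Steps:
U(k, s) = 1/(5 + s)
u(H, j) = 8 - H (u(H, j) = 8 - (H + ((6 - 3) + 3*(-1))) = 8 - (H + (3 - 3)) = 8 - (H + 0) = 8 - H)
N = 9 (N = 9 + (-2 - 2*(-1)) = 9 + (-2 + 2) = 9 + 0 = 9)
N + u(U(-1, -2), -1)*4 = 9 + (8 - 1/(5 - 2))*4 = 9 + (8 - 1/3)*4 = 9 + (8 - 1*⅓)*4 = 9 + (8 - ⅓)*4 = 9 + (23/3)*4 = 9 + 92/3 = 119/3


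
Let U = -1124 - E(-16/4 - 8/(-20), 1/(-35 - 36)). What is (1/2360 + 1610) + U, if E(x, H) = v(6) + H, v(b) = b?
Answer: 80431231/167560 ≈ 480.01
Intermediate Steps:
E(x, H) = 6 + H
U = -80229/71 (U = -1124 - (6 + 1/(-35 - 36)) = -1124 - (6 + 1/(-71)) = -1124 - (6 - 1/71) = -1124 - 1*425/71 = -1124 - 425/71 = -80229/71 ≈ -1130.0)
(1/2360 + 1610) + U = (1/2360 + 1610) - 80229/71 = 3799601/2360 - 80229/71 = 80431231/167560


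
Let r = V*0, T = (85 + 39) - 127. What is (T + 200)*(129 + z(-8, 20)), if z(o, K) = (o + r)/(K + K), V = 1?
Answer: 126868/5 ≈ 25374.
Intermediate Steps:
T = -3 (T = 124 - 127 = -3)
r = 0 (r = 1*0 = 0)
z(o, K) = o/(2*K) (z(o, K) = (o + 0)/(K + K) = o/((2*K)) = o*(1/(2*K)) = o/(2*K))
(T + 200)*(129 + z(-8, 20)) = (-3 + 200)*(129 + (1/2)*(-8)/20) = 197*(129 + (1/2)*(-8)*(1/20)) = 197*(129 - 1/5) = 197*(644/5) = 126868/5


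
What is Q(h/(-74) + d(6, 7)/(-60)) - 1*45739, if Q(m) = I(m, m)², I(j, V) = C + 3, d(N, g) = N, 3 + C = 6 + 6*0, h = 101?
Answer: -45703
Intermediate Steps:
C = 3 (C = -3 + (6 + 6*0) = -3 + (6 + 0) = -3 + 6 = 3)
I(j, V) = 6 (I(j, V) = 3 + 3 = 6)
Q(m) = 36 (Q(m) = 6² = 36)
Q(h/(-74) + d(6, 7)/(-60)) - 1*45739 = 36 - 1*45739 = 36 - 45739 = -45703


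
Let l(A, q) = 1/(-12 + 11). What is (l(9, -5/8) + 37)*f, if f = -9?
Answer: -324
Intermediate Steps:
l(A, q) = -1 (l(A, q) = 1/(-1) = -1)
(l(9, -5/8) + 37)*f = (-1 + 37)*(-9) = 36*(-9) = -324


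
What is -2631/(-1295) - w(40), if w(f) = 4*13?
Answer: -64709/1295 ≈ -49.968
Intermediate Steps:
w(f) = 52
-2631/(-1295) - w(40) = -2631/(-1295) - 1*52 = -2631*(-1/1295) - 52 = 2631/1295 - 52 = -64709/1295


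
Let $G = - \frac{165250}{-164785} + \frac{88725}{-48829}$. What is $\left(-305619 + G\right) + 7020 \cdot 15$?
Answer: $- \frac{322366134006982}{1609257353} \approx -2.0032 \cdot 10^{5}$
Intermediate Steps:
$G = - \frac{1310311375}{1609257353}$ ($G = \left(-165250\right) \left(- \frac{1}{164785}\right) + 88725 \left(- \frac{1}{48829}\right) = \frac{33050}{32957} - \frac{88725}{48829} = - \frac{1310311375}{1609257353} \approx -0.81423$)
$\left(-305619 + G\right) + 7020 \cdot 15 = \left(-305619 - \frac{1310311375}{1609257353}\right) + 7020 \cdot 15 = - \frac{491820933277882}{1609257353} + 105300 = - \frac{322366134006982}{1609257353}$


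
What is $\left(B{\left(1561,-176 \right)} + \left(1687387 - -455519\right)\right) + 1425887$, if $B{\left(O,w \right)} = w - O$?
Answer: $3567056$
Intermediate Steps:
$\left(B{\left(1561,-176 \right)} + \left(1687387 - -455519\right)\right) + 1425887 = \left(\left(-176 - 1561\right) + \left(1687387 - -455519\right)\right) + 1425887 = \left(\left(-176 - 1561\right) + \left(1687387 + 455519\right)\right) + 1425887 = \left(-1737 + 2142906\right) + 1425887 = 2141169 + 1425887 = 3567056$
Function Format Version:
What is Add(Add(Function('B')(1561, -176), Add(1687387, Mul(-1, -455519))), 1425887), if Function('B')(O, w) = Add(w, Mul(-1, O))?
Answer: 3567056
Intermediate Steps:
Add(Add(Function('B')(1561, -176), Add(1687387, Mul(-1, -455519))), 1425887) = Add(Add(Add(-176, Mul(-1, 1561)), Add(1687387, Mul(-1, -455519))), 1425887) = Add(Add(Add(-176, -1561), Add(1687387, 455519)), 1425887) = Add(Add(-1737, 2142906), 1425887) = Add(2141169, 1425887) = 3567056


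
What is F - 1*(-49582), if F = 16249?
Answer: 65831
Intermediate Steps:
F - 1*(-49582) = 16249 - 1*(-49582) = 16249 + 49582 = 65831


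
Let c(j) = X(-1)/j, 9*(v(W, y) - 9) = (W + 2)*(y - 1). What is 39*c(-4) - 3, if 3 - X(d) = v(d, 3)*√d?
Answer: -129/4 + 1079*I/12 ≈ -32.25 + 89.917*I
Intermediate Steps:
v(W, y) = 9 + (-1 + y)*(2 + W)/9 (v(W, y) = 9 + ((W + 2)*(y - 1))/9 = 9 + ((2 + W)*(-1 + y))/9 = 9 + ((-1 + y)*(2 + W))/9 = 9 + (-1 + y)*(2 + W)/9)
X(d) = 3 - √d*(85/9 + 2*d/9) (X(d) = 3 - (79/9 - d/9 + (2/9)*3 + (⅑)*d*3)*√d = 3 - (79/9 - d/9 + ⅔ + d/3)*√d = 3 - (85/9 + 2*d/9)*√d = 3 - √d*(85/9 + 2*d/9))
c(j) = (3 - 83*I/9)/j (c(j) = (3 - √(-1)*(85 + 2*(-1))/9)/j = (3 - I*(85 - 2)/9)/j = (3 - ⅑*I*83)/j = (3 - 83*I/9)/j)
39*c(-4) - 3 = 39*((⅑)*(27 - 83*I)/(-4)) - 3 = 39*((⅑)*(-¼)*(27 - 83*I)) - 3 = 39*(-¾ + 83*I/36) - 3 = (-117/4 + 1079*I/12) - 3 = -129/4 + 1079*I/12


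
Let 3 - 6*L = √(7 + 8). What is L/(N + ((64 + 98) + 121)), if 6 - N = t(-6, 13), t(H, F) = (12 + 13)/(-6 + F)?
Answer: 7/3996 - 7*√15/11988 ≈ -0.00050975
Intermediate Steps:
t(H, F) = 25/(-6 + F)
N = 17/7 (N = 6 - 25/(-6 + 13) = 6 - 25/7 = 17/7 ≈ 2.4286)
L = ½ - √15/6 (L = ½ - √(7 + 8)/6 = ½ - √15/6 ≈ -0.14550)
L/(N + ((64 + 98) + 121)) = (½ - √15/6)/(17/7 + ((64 + 98) + 121)) = (½ - √15/6)/(17/7 + (162 + 121)) = (½ - √15/6)/(17/7 + 283) = (½ - √15/6)/(1998/7) = (½ - √15/6)*(7/1998) = 7/3996 - 7*√15/11988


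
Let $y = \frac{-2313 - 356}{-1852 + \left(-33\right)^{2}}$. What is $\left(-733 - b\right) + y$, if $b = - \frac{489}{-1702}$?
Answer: $- \frac{947723327}{1298626} \approx -729.79$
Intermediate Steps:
$b = \frac{489}{1702}$ ($b = \left(-489\right) \left(- \frac{1}{1702}\right) = \frac{489}{1702} \approx 0.28731$)
$y = \frac{2669}{763}$ ($y = - \frac{2669}{-1852 + 1089} = - \frac{2669}{-763} = \left(-2669\right) \left(- \frac{1}{763}\right) = \frac{2669}{763} \approx 3.498$)
$\left(-733 - b\right) + y = \left(-733 - \frac{489}{1702}\right) + \frac{2669}{763} = - \frac{1248055}{1702} + \frac{2669}{763} = - \frac{947723327}{1298626}$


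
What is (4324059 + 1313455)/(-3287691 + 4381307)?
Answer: 2818757/546808 ≈ 5.1549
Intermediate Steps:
(4324059 + 1313455)/(-3287691 + 4381307) = 5637514/1093616 = 5637514*(1/1093616) = 2818757/546808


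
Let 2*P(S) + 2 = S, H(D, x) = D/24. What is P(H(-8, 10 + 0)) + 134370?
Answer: 806213/6 ≈ 1.3437e+5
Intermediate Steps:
H(D, x) = D/24 (H(D, x) = D*(1/24) = D/24)
P(S) = -1 + S/2
P(H(-8, 10 + 0)) + 134370 = (-1 + ((1/24)*(-8))/2) + 134370 = (-1 + (1/2)*(-1/3)) + 134370 = (-1 - 1/6) + 134370 = -7/6 + 134370 = 806213/6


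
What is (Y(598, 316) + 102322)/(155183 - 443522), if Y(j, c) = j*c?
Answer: -291290/288339 ≈ -1.0102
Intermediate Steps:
Y(j, c) = c*j
(Y(598, 316) + 102322)/(155183 - 443522) = (316*598 + 102322)/(155183 - 443522) = (188968 + 102322)/(-288339) = 291290*(-1/288339) = -291290/288339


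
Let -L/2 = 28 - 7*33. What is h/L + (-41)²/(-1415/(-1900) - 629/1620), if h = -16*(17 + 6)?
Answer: 2625360173/556829 ≈ 4714.8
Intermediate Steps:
L = 406 (L = -2*(28 - 7*33) = -2*(28 - 231) = -2*(-203) = 406)
h = -368 (h = -16*23 = -368)
h/L + (-41)²/(-1415/(-1900) - 629/1620) = -368/406 + (-41)²/(-1415/(-1900) - 629/1620) = -368*1/406 + 1681/(-1415*(-1/1900) - 629*1/1620) = -184/203 + 1681/(283/380 - 629/1620) = -184/203 + 1681/(2743/7695) = -184/203 + 1681*(7695/2743) = -184/203 + 12935295/2743 = 2625360173/556829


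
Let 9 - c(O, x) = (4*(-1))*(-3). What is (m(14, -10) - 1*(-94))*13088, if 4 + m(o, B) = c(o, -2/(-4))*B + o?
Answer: 1753792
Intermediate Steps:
c(O, x) = -3 (c(O, x) = 9 - 4*(-1)*(-3) = 9 - (-4)*(-3) = 9 - 1*12 = 9 - 12 = -3)
m(o, B) = -4 + o - 3*B (m(o, B) = -4 + (-3*B + o) = -4 + (o - 3*B) = -4 + o - 3*B)
(m(14, -10) - 1*(-94))*13088 = ((-4 + 14 - 3*(-10)) - 1*(-94))*13088 = ((-4 + 14 + 30) + 94)*13088 = (40 + 94)*13088 = 134*13088 = 1753792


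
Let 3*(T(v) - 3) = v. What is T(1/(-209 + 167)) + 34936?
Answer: 4402313/126 ≈ 34939.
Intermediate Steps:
T(v) = 3 + v/3
T(1/(-209 + 167)) + 34936 = (3 + 1/(3*(-209 + 167))) + 34936 = (3 + (⅓)/(-42)) + 34936 = (3 + (⅓)*(-1/42)) + 34936 = (3 - 1/126) + 34936 = 377/126 + 34936 = 4402313/126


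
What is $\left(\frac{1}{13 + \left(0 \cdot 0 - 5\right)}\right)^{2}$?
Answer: $\frac{1}{64} \approx 0.015625$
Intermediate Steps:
$\left(\frac{1}{13 + \left(0 \cdot 0 - 5\right)}\right)^{2} = \left(\frac{1}{13 + \left(0 - 5\right)}\right)^{2} = \left(\frac{1}{13 - 5}\right)^{2} = \left(\frac{1}{8}\right)^{2} = \frac{1}{64}$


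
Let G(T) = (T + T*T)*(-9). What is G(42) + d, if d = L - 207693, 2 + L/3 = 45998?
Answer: -85959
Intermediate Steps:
L = 137988 (L = -6 + 3*45998 = -6 + 137994 = 137988)
d = -69705 (d = 137988 - 207693 = -69705)
G(T) = -9*T - 9*T² (G(T) = (T + T²)*(-9) = -9*T - 9*T²)
G(42) + d = -9*42*(1 + 42) - 69705 = -9*42*43 - 69705 = -16254 - 69705 = -85959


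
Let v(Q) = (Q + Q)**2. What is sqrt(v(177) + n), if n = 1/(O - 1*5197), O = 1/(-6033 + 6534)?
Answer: sqrt(53096646489464985)/650924 ≈ 354.00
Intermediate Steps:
O = 1/501 ≈ 0.0019960
v(Q) = 4*Q**2 (v(Q) = (2*Q)**2 = 4*Q**2)
n = -501/2603696 (n = 1/(1/501 - 1*5197) = 1/(1/501 - 5197) = 1/(-2603696/501) = -501/2603696 ≈ -0.00019242)
sqrt(v(177) + n) = sqrt(4*177**2 - 501/2603696) = sqrt(4*31329 - 501/2603696) = sqrt(125316 - 501/2603696) = sqrt(326284767435/2603696) = sqrt(53096646489464985)/650924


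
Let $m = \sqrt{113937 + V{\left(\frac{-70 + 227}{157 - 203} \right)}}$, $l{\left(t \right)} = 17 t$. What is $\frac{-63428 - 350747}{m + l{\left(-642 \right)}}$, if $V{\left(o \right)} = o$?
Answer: $\frac{207934073700}{5474067271} + \frac{414175 \sqrt{241083470}}{5474067271} \approx 39.16$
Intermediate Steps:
$m = \frac{\sqrt{241083470}}{46}$ ($m = \sqrt{113937 + \frac{-70 + 227}{157 - 203}} = \sqrt{113937 + \frac{157}{-46}} = \sqrt{113937 + 157 \left(- \frac{1}{46}\right)} = \sqrt{113937 - \frac{157}{46}} = \sqrt{\frac{5240945}{46}} = \frac{\sqrt{241083470}}{46} \approx 337.54$)
$\frac{-63428 - 350747}{m + l{\left(-642 \right)}} = \frac{-63428 - 350747}{\frac{\sqrt{241083470}}{46} + 17 \left(-642\right)} = - \frac{414175}{\frac{\sqrt{241083470}}{46} - 10914} = - \frac{414175}{-10914 + \frac{\sqrt{241083470}}{46}}$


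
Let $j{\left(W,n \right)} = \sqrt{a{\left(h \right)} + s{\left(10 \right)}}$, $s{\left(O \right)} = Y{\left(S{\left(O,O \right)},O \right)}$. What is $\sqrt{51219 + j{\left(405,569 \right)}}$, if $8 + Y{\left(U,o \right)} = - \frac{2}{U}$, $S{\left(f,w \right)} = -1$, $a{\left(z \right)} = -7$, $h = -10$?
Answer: $\sqrt{51219 + i \sqrt{13}} \approx 226.32 + 0.008 i$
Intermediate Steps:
$Y{\left(U,o \right)} = -8 - \frac{2}{U}$
$s{\left(O \right)} = -6$ ($s{\left(O \right)} = -8 - \frac{2}{-1} = -8 - -2 = -8 + 2 = -6$)
$j{\left(W,n \right)} = i \sqrt{13}$ ($j{\left(W,n \right)} = \sqrt{-7 - 6} = \sqrt{-13} = i \sqrt{13}$)
$\sqrt{51219 + j{\left(405,569 \right)}} = \sqrt{51219 + i \sqrt{13}}$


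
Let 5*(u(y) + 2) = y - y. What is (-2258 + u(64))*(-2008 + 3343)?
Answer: -3017100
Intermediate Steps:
u(y) = -2 (u(y) = -2 + (y - y)/5 = -2 + (⅕)*0 = -2 + 0 = -2)
(-2258 + u(64))*(-2008 + 3343) = (-2258 - 2)*(-2008 + 3343) = -2260*1335 = -3017100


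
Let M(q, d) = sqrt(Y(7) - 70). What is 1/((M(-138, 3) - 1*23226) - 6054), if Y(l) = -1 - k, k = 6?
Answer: -29280/857318477 - I*sqrt(77)/857318477 ≈ -3.4153e-5 - 1.0235e-8*I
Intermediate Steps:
Y(l) = -7 (Y(l) = -1 - 1*6 = -1 - 6 = -7)
M(q, d) = I*sqrt(77) (M(q, d) = sqrt(-7 - 70) = sqrt(-77) = I*sqrt(77))
1/((M(-138, 3) - 1*23226) - 6054) = 1/((I*sqrt(77) - 1*23226) - 6054) = 1/((I*sqrt(77) - 23226) - 6054) = 1/((-23226 + I*sqrt(77)) - 6054) = 1/(-29280 + I*sqrt(77))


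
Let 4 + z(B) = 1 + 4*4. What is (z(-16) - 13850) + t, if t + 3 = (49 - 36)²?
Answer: -13671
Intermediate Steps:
t = 166 (t = -3 + (49 - 36)² = -3 + 13² = -3 + 169 = 166)
z(B) = 13 (z(B) = -4 + (1 + 4*4) = -4 + (1 + 16) = -4 + 17 = 13)
(z(-16) - 13850) + t = (13 - 13850) + 166 = -13837 + 166 = -13671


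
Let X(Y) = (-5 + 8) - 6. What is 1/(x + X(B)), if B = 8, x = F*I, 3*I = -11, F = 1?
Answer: -3/20 ≈ -0.15000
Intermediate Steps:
I = -11/3 (I = (1/3)*(-11) = -11/3 ≈ -3.6667)
x = -11/3 (x = 1*(-11/3) = -11/3 ≈ -3.6667)
X(Y) = -3 (X(Y) = 3 - 6 = -3)
1/(x + X(B)) = 1/(-11/3 - 3) = 1/(-20/3) = -3/20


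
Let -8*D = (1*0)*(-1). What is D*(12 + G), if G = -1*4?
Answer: 0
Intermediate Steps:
G = -4
D = 0 (D = -1*0*(-1)/8 = -0*(-1) = -1/8*0 = 0)
D*(12 + G) = 0*(12 - 4) = 0*8 = 0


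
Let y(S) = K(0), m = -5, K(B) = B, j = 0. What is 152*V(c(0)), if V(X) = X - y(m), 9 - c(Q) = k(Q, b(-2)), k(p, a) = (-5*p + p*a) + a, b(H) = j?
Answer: 1368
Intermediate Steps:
b(H) = 0
k(p, a) = a - 5*p + a*p (k(p, a) = (-5*p + a*p) + a = a - 5*p + a*p)
y(S) = 0
c(Q) = 9 + 5*Q (c(Q) = 9 - (0 - 5*Q + 0*Q) = 9 - (0 - 5*Q + 0) = 9 - (-5)*Q = 9 + 5*Q)
V(X) = X (V(X) = X - 1*0 = X + 0 = X)
152*V(c(0)) = 152*(9 + 5*0) = 152*(9 + 0) = 152*9 = 1368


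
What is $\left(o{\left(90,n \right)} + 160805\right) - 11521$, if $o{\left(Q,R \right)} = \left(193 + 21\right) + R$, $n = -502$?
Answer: $148996$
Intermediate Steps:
$o{\left(Q,R \right)} = 214 + R$
$\left(o{\left(90,n \right)} + 160805\right) - 11521 = \left(\left(214 - 502\right) + 160805\right) - 11521 = \left(-288 + 160805\right) - 11521 = 160517 - 11521 = 148996$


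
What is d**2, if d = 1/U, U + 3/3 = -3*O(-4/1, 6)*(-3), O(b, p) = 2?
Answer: 1/289 ≈ 0.0034602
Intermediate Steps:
U = 17 (U = -1 - 3*2*(-3) = -1 - 6*(-3) = -1 + 18 = 17)
d = 1/17 ≈ 0.058824
d**2 = (1/17)**2 = 1/289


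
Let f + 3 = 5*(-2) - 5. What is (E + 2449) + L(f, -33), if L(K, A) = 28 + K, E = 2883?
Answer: 5342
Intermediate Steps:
f = -18 (f = -3 + (5*(-2) - 5) = -3 + (-10 - 5) = -3 - 15 = -18)
(E + 2449) + L(f, -33) = (2883 + 2449) + (28 - 18) = 5332 + 10 = 5342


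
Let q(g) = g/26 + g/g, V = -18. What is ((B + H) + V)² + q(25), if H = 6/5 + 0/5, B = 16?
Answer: 1691/650 ≈ 2.6015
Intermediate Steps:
H = 6/5 (H = 6*(⅕) + 0*(⅕) = 6/5 + 0 = 6/5 ≈ 1.2000)
q(g) = 1 + g/26 (q(g) = g*(1/26) + 1 = g/26 + 1 = 1 + g/26)
((B + H) + V)² + q(25) = ((16 + 6/5) - 18)² + (1 + (1/26)*25) = (86/5 - 18)² + (1 + 25/26) = (-⅘)² + 51/26 = 16/25 + 51/26 = 1691/650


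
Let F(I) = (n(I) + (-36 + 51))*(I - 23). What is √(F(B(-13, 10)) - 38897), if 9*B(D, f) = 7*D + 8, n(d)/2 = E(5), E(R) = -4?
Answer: I*√352103/3 ≈ 197.79*I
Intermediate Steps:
n(d) = -8 (n(d) = 2*(-4) = -8)
B(D, f) = 8/9 + 7*D/9 (B(D, f) = (7*D + 8)/9 = (8 + 7*D)/9 = 8/9 + 7*D/9)
F(I) = -161 + 7*I (F(I) = (-8 + (-36 + 51))*(I - 23) = (-8 + 15)*(-23 + I) = 7*(-23 + I) = -161 + 7*I)
√(F(B(-13, 10)) - 38897) = √((-161 + 7*(8/9 + (7/9)*(-13))) - 38897) = √((-161 + 7*(8/9 - 91/9)) - 38897) = √((-161 + 7*(-83/9)) - 38897) = √((-161 - 581/9) - 38897) = √(-2030/9 - 38897) = √(-352103/9) = I*√352103/3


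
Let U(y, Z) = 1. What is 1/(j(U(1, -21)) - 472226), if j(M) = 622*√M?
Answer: -1/471604 ≈ -2.1204e-6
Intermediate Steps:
1/(j(U(1, -21)) - 472226) = 1/(622*√1 - 472226) = 1/(622*1 - 472226) = 1/(622 - 472226) = 1/(-471604) = -1/471604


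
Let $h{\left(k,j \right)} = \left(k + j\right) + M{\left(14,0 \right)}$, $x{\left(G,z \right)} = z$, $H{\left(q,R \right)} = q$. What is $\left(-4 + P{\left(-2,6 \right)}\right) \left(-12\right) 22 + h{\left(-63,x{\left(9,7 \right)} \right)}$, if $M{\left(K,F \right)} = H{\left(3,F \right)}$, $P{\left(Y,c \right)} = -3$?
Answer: $1795$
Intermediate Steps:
$M{\left(K,F \right)} = 3$
$h{\left(k,j \right)} = 3 + j + k$ ($h{\left(k,j \right)} = \left(k + j\right) + 3 = \left(j + k\right) + 3 = 3 + j + k$)
$\left(-4 + P{\left(-2,6 \right)}\right) \left(-12\right) 22 + h{\left(-63,x{\left(9,7 \right)} \right)} = \left(-4 - 3\right) \left(-12\right) 22 + \left(3 + 7 - 63\right) = \left(-7\right) \left(-12\right) 22 - 53 = 84 \cdot 22 - 53 = 1848 - 53 = 1795$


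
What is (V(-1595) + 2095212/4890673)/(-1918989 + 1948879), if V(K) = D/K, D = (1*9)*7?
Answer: 433392963/33308662067450 ≈ 1.3011e-5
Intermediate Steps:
D = 63 (D = 9*7 = 63)
V(K) = 63/K
(V(-1595) + 2095212/4890673)/(-1918989 + 1948879) = (63/(-1595) + 2095212/4890673)/(-1918989 + 1948879) = (63*(-1/1595) + 2095212*(1/4890673))/29890 = (-63/1595 + 2095212/4890673)*(1/29890) = (3033750741/7800623435)*(1/29890) = 433392963/33308662067450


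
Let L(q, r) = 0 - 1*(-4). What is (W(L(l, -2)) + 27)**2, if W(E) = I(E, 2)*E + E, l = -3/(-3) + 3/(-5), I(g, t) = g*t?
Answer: 3969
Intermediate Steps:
l = 2/5 (l = -3*(-1/3) + 3*(-1/5) = 1 - 3/5 = 2/5 ≈ 0.40000)
L(q, r) = 4 (L(q, r) = 0 + 4 = 4)
W(E) = E + 2*E**2 (W(E) = (E*2)*E + E = (2*E)*E + E = 2*E**2 + E = E + 2*E**2)
(W(L(l, -2)) + 27)**2 = (4*(1 + 2*4) + 27)**2 = (4*(1 + 8) + 27)**2 = (4*9 + 27)**2 = (36 + 27)**2 = 63**2 = 3969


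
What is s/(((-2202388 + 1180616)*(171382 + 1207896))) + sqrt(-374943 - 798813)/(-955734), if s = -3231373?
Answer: 3231373/1409307640616 - I*sqrt(293439)/477867 ≈ 2.2929e-6 - 0.0011336*I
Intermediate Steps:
s/(((-2202388 + 1180616)*(171382 + 1207896))) + sqrt(-374943 - 798813)/(-955734) = -3231373*1/((-2202388 + 1180616)*(171382 + 1207896)) + sqrt(-374943 - 798813)/(-955734) = -3231373/((-1021772*1379278)) + sqrt(-1173756)*(-1/955734) = -3231373/(-1409307640616) + (2*I*sqrt(293439))*(-1/955734) = -3231373*(-1/1409307640616) - I*sqrt(293439)/477867 = 3231373/1409307640616 - I*sqrt(293439)/477867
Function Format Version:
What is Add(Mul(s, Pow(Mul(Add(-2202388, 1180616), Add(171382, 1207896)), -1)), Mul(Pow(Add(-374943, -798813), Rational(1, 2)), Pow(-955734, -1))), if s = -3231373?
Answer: Add(Rational(3231373, 1409307640616), Mul(Rational(-1, 477867), I, Pow(293439, Rational(1, 2)))) ≈ Add(2.2929e-6, Mul(-0.0011336, I))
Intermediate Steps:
Add(Mul(s, Pow(Mul(Add(-2202388, 1180616), Add(171382, 1207896)), -1)), Mul(Pow(Add(-374943, -798813), Rational(1, 2)), Pow(-955734, -1))) = Add(Mul(-3231373, Pow(Mul(Add(-2202388, 1180616), Add(171382, 1207896)), -1)), Mul(Pow(Add(-374943, -798813), Rational(1, 2)), Pow(-955734, -1))) = Add(Mul(-3231373, Pow(Mul(-1021772, 1379278), -1)), Mul(Pow(-1173756, Rational(1, 2)), Rational(-1, 955734))) = Add(Mul(-3231373, Pow(-1409307640616, -1)), Mul(Mul(2, I, Pow(293439, Rational(1, 2))), Rational(-1, 955734))) = Add(Mul(-3231373, Rational(-1, 1409307640616)), Mul(Rational(-1, 477867), I, Pow(293439, Rational(1, 2)))) = Add(Rational(3231373, 1409307640616), Mul(Rational(-1, 477867), I, Pow(293439, Rational(1, 2))))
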